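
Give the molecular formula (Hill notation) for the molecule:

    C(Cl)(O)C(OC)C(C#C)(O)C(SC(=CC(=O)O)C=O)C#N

C12H12ClNO6S

Heavy atoms from the SMILES: 12 C, 1 Cl, 1 N, 6 O, 1 S.
Implicit hydrogens by atom environment:
  6 × C: 1 H each → 6
  5 × C: no H
  3 × O: 1 H each → 3
  3 × O: no H
  1 × C: 3 H
  1 × Cl: no H
  1 × N: no H
  1 × S: no H
  Total hydrogens = 12.
Molecular formula: C12H12ClNO6S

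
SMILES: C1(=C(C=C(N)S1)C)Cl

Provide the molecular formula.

Heavy atoms from the SMILES: 5 C, 1 Cl, 1 N, 1 S.
Implicit hydrogens by atom environment:
  3 × C (aromatic): no H
  1 × C: 3 H
  1 × C (aromatic): 1 H
  1 × Cl: no H
  1 × N: 2 H
  1 × S (aromatic): no H
  Total hydrogens = 6.
Molecular formula: C5H6ClNS

C5H6ClNS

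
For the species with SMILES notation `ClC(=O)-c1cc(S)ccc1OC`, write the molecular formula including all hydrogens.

C8H7ClO2S

Heavy atoms from the SMILES: 8 C, 1 Cl, 2 O, 1 S.
Implicit hydrogens by atom environment:
  3 × C (aromatic): 1 H each → 3
  3 × C (aromatic): no H
  2 × O: no H
  1 × C: 3 H
  1 × C: no H
  1 × Cl: no H
  1 × S: 1 H
  Total hydrogens = 7.
Molecular formula: C8H7ClO2S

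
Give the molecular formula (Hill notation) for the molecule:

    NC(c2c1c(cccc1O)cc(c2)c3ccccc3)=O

C17H13NO2

Heavy atoms from the SMILES: 17 C, 1 N, 2 O.
Implicit hydrogens by atom environment:
  10 × C (aromatic): 1 H each → 10
  6 × C (aromatic): no H
  1 × C: no H
  1 × N: 2 H
  1 × O: 1 H
  1 × O: no H
  Total hydrogens = 13.
Molecular formula: C17H13NO2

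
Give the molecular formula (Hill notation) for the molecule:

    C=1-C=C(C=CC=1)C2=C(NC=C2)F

Heavy atoms from the SMILES: 10 C, 1 F, 1 N.
Implicit hydrogens by atom environment:
  7 × C (aromatic): 1 H each → 7
  3 × C (aromatic): no H
  1 × F: no H
  1 × N (aromatic): 1 H
  Total hydrogens = 8.
Molecular formula: C10H8FN

C10H8FN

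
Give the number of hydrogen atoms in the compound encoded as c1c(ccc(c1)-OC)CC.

Hydrogens are implicit in SMILES; fill each atom to its normal valence:
  4 × C (aromatic): 1 H each → 4
  2 × C: 3 H each → 6
  2 × C (aromatic): no H
  1 × C: 2 H
  1 × O: no H
  Total hydrogens = 12.

12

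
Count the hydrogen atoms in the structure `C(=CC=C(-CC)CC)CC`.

18

Hydrogens are implicit in SMILES; fill each atom to its normal valence:
  3 × C: 3 H each → 9
  3 × C: 2 H each → 6
  3 × C: 1 H each → 3
  1 × C: no H
  Total hydrogens = 18.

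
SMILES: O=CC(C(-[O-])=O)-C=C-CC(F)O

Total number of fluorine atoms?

1

The symbol for fluorine appears 1 time in the SMILES.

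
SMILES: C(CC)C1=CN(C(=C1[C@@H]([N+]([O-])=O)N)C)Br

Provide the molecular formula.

C9H14BrN3O2

Heavy atoms from the SMILES: 1 Br, 9 C, 3 N, 2 O.
Implicit hydrogens by atom environment:
  3 × C (aromatic): no H
  2 × C: 3 H each → 6
  2 × C: 2 H each → 4
  1 × Br: no H
  1 × C (aromatic): 1 H
  1 × C: 1 H
  1 × N: 2 H
  1 × N (aromatic): no H
  1 × N (charge +1): no H
  1 × O: no H
  1 × O (charge -1): no H
  Total hydrogens = 14.
Molecular formula: C9H14BrN3O2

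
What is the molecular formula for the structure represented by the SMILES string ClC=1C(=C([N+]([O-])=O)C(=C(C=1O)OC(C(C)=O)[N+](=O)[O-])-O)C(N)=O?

C10H8ClN3O9

Heavy atoms from the SMILES: 10 C, 1 Cl, 3 N, 9 O.
Implicit hydrogens by atom environment:
  6 × C (aromatic): no H
  5 × O: no H
  2 × C: no H
  2 × N (charge +1): no H
  2 × O: 1 H each → 2
  2 × O (charge -1): no H
  1 × C: 3 H
  1 × C: 1 H
  1 × Cl: no H
  1 × N: 2 H
  Total hydrogens = 8.
Molecular formula: C10H8ClN3O9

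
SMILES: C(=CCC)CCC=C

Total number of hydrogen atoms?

Hydrogens are implicit in SMILES; fill each atom to its normal valence:
  4 × C: 2 H each → 8
  3 × C: 1 H each → 3
  1 × C: 3 H
  Total hydrogens = 14.

14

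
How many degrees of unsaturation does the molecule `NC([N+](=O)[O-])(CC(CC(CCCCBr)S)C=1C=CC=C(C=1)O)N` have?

Molecular formula from the SMILES: C15H24BrN3O3S.
DoU = (2C + 2 + N − H − X)/2 = (2·15 + 2 + 3 − 24 − 1)/2 = 10/2 = 5.
(Structurally: 1 ring(s) + 4 π bond(s) = 5.)

5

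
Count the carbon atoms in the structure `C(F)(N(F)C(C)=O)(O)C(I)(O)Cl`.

The symbol for carbon appears 4 times in the SMILES. (Cl is a single chlorine, not C + l.)

4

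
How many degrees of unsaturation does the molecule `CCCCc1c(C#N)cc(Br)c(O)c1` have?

6

Molecular formula from the SMILES: C11H12BrNO.
DoU = (2C + 2 + N − H − X)/2 = (2·11 + 2 + 1 − 12 − 1)/2 = 12/2 = 6.
(Structurally: 1 ring(s) + 5 π bond(s) = 6.)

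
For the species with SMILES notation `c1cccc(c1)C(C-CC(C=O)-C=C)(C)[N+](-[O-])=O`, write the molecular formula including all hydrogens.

C14H17NO3

Heavy atoms from the SMILES: 14 C, 1 N, 3 O.
Implicit hydrogens by atom environment:
  5 × C (aromatic): 1 H each → 5
  3 × C: 2 H each → 6
  3 × C: 1 H each → 3
  2 × O: no H
  1 × C: 3 H
  1 × C: no H
  1 × C (aromatic): no H
  1 × N (charge +1): no H
  1 × O (charge -1): no H
  Total hydrogens = 17.
Molecular formula: C14H17NO3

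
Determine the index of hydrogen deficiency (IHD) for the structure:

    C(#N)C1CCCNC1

3

Molecular formula from the SMILES: C6H10N2.
DoU = (2C + 2 + N − H − X)/2 = (2·6 + 2 + 2 − 10 − 0)/2 = 6/2 = 3.
(Structurally: 1 ring(s) + 2 π bond(s) = 3.)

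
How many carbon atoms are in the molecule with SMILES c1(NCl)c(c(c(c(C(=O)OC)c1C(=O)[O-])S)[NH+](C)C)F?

The symbol for carbon appears 11 times in the SMILES. Lowercase c denotes aromatic carbon and counts toward C.

11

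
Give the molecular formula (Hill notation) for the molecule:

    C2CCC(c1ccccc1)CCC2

Heavy atoms from the SMILES: 13 C.
Implicit hydrogens by atom environment:
  6 × C: 2 H each → 12
  5 × C (aromatic): 1 H each → 5
  1 × C: 1 H
  1 × C (aromatic): no H
  Total hydrogens = 18.
Molecular formula: C13H18

C13H18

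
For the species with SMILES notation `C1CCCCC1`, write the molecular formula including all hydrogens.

Heavy atoms from the SMILES: 6 C.
Implicit hydrogens by atom environment:
  6 × C: 2 H each → 12
  Total hydrogens = 12.
Molecular formula: C6H12

C6H12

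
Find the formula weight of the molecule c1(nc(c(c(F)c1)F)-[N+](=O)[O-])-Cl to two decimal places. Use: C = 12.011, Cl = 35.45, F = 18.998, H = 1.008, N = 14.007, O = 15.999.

194.52

Molecular formula: C5HClF2N2O2.
M = 5×12.011 + 1×35.45 + 2×18.998 + 1×1.008 + 2×14.007 + 2×15.999 = 194.52 g/mol.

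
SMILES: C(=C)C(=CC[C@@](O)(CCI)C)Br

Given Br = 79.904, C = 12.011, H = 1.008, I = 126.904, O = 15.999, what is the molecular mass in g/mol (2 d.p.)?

Molecular formula: C9H14BrIO.
M = 1×79.904 + 9×12.011 + 14×1.008 + 1×126.904 + 1×15.999 = 345.02 g/mol.

345.02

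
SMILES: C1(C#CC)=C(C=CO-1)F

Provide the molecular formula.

C7H5FO

Heavy atoms from the SMILES: 7 C, 1 F, 1 O.
Implicit hydrogens by atom environment:
  2 × C (aromatic): 1 H each → 2
  2 × C (aromatic): no H
  2 × C: no H
  1 × C: 3 H
  1 × F: no H
  1 × O (aromatic): no H
  Total hydrogens = 5.
Molecular formula: C7H5FO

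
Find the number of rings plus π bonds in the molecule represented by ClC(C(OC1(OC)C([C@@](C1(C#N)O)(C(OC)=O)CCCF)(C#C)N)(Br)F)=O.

Molecular formula from the SMILES: C15H16BrClF2N2O6.
DoU = (2C + 2 + N − H − X)/2 = (2·15 + 2 + 2 − 16 − 4)/2 = 14/2 = 7.
(Structurally: 1 ring(s) + 6 π bond(s) = 7.)

7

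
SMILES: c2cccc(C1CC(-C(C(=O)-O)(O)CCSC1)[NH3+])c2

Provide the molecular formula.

C14H20NO3S+

Heavy atoms from the SMILES: 14 C, 1 N, 3 O, 1 S.
Implicit hydrogens by atom environment:
  5 × C (aromatic): 1 H each → 5
  4 × C: 2 H each → 8
  2 × C: 1 H each → 2
  2 × C: no H
  2 × O: 1 H each → 2
  1 × C (aromatic): no H
  1 × N (charge +1): 3 H
  1 × O: no H
  1 × S: no H
  Total hydrogens = 20.
Net charge +1.
Molecular formula: C14H20NO3S+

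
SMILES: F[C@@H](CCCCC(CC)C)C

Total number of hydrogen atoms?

21

Hydrogens are implicit in SMILES; fill each atom to its normal valence:
  5 × C: 2 H each → 10
  3 × C: 3 H each → 9
  2 × C: 1 H each → 2
  1 × F: no H
  Total hydrogens = 21.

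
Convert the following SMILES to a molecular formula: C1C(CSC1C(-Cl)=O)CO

Heavy atoms from the SMILES: 6 C, 1 Cl, 2 O, 1 S.
Implicit hydrogens by atom environment:
  3 × C: 2 H each → 6
  2 × C: 1 H each → 2
  1 × C: no H
  1 × Cl: no H
  1 × O: 1 H
  1 × O: no H
  1 × S: no H
  Total hydrogens = 9.
Molecular formula: C6H9ClO2S

C6H9ClO2S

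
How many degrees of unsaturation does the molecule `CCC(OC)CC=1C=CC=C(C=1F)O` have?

Molecular formula from the SMILES: C11H15FO2.
DoU = (2C + 2 + N − H − X)/2 = (2·11 + 2 + 0 − 15 − 1)/2 = 8/2 = 4.
(Structurally: 1 ring(s) + 3 π bond(s) = 4.)

4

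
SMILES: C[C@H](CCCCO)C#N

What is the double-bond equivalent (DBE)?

2

Molecular formula from the SMILES: C7H13NO.
DoU = (2C + 2 + N − H − X)/2 = (2·7 + 2 + 1 − 13 − 0)/2 = 4/2 = 2.
(Structurally: 0 ring(s) + 2 π bond(s) = 2.)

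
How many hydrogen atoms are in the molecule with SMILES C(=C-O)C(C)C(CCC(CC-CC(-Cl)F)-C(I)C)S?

Hydrogens are implicit in SMILES; fill each atom to its normal valence:
  7 × C: 1 H each → 7
  5 × C: 2 H each → 10
  2 × C: 3 H each → 6
  1 × Cl: no H
  1 × F: no H
  1 × I: no H
  1 × O: 1 H
  1 × S: 1 H
  Total hydrogens = 25.

25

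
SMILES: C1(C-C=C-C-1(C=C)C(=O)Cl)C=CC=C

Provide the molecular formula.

Heavy atoms from the SMILES: 12 C, 1 Cl, 1 O.
Implicit hydrogens by atom environment:
  7 × C: 1 H each → 7
  3 × C: 2 H each → 6
  2 × C: no H
  1 × Cl: no H
  1 × O: no H
  Total hydrogens = 13.
Molecular formula: C12H13ClO

C12H13ClO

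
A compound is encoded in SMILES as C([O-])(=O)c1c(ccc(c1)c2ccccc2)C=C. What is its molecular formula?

C15H11O2-

Heavy atoms from the SMILES: 15 C, 2 O.
Implicit hydrogens by atom environment:
  8 × C (aromatic): 1 H each → 8
  4 × C (aromatic): no H
  1 × C: 2 H
  1 × C: 1 H
  1 × C: no H
  1 × O: no H
  1 × O (charge -1): no H
  Total hydrogens = 11.
Net charge -1.
Molecular formula: C15H11O2-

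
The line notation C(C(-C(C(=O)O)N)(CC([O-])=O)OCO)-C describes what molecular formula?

Heavy atoms from the SMILES: 8 C, 1 N, 6 O.
Implicit hydrogens by atom environment:
  3 × C: 2 H each → 6
  3 × C: no H
  3 × O: no H
  2 × O: 1 H each → 2
  1 × C: 3 H
  1 × C: 1 H
  1 × N: 2 H
  1 × O (charge -1): no H
  Total hydrogens = 14.
Net charge -1.
Molecular formula: C8H14NO6-

C8H14NO6-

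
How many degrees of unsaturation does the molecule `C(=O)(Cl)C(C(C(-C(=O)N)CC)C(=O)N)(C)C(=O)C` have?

Molecular formula from the SMILES: C11H17ClN2O4.
DoU = (2C + 2 + N − H − X)/2 = (2·11 + 2 + 2 − 17 − 1)/2 = 8/2 = 4.
(Structurally: 0 ring(s) + 4 π bond(s) = 4.)

4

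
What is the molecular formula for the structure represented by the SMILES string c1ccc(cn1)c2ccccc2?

Heavy atoms from the SMILES: 11 C, 1 N.
Implicit hydrogens by atom environment:
  9 × C (aromatic): 1 H each → 9
  2 × C (aromatic): no H
  1 × N (aromatic): no H
  Total hydrogens = 9.
Molecular formula: C11H9N

C11H9N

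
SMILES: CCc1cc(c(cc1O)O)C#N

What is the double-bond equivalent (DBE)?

Molecular formula from the SMILES: C9H9NO2.
DoU = (2C + 2 + N − H − X)/2 = (2·9 + 2 + 1 − 9 − 0)/2 = 12/2 = 6.
(Structurally: 1 ring(s) + 5 π bond(s) = 6.)

6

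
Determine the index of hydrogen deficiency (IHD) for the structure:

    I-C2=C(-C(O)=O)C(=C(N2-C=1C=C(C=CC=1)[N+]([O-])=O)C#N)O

11

Molecular formula from the SMILES: C12H6IN3O5.
DoU = (2C + 2 + N − H − X)/2 = (2·12 + 2 + 3 − 6 − 1)/2 = 22/2 = 11.
(Structurally: 2 ring(s) + 9 π bond(s) = 11.)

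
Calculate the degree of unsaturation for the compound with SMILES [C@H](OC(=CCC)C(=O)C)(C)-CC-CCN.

Molecular formula from the SMILES: C12H23NO2.
DoU = (2C + 2 + N − H − X)/2 = (2·12 + 2 + 1 − 23 − 0)/2 = 4/2 = 2.
(Structurally: 0 ring(s) + 2 π bond(s) = 2.)

2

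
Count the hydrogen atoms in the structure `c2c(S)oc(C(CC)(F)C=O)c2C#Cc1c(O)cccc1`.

Hydrogens are implicit in SMILES; fill each atom to its normal valence:
  5 × C (aromatic): 1 H each → 5
  5 × C (aromatic): no H
  3 × C: no H
  1 × C: 3 H
  1 × C: 2 H
  1 × C: 1 H
  1 × F: no H
  1 × O: 1 H
  1 × O (aromatic): no H
  1 × O: no H
  1 × S: 1 H
  Total hydrogens = 13.

13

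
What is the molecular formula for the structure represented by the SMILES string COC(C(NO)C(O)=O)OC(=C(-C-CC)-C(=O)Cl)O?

Heavy atoms from the SMILES: 10 C, 1 Cl, 1 N, 7 O.
Implicit hydrogens by atom environment:
  4 × C: no H
  4 × O: no H
  3 × O: 1 H each → 3
  2 × C: 3 H each → 6
  2 × C: 2 H each → 4
  2 × C: 1 H each → 2
  1 × Cl: no H
  1 × N: 1 H
  Total hydrogens = 16.
Molecular formula: C10H16ClNO7

C10H16ClNO7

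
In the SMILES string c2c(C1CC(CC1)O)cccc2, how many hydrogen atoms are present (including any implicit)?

Hydrogens are implicit in SMILES; fill each atom to its normal valence:
  5 × C (aromatic): 1 H each → 5
  3 × C: 2 H each → 6
  2 × C: 1 H each → 2
  1 × C (aromatic): no H
  1 × O: 1 H
  Total hydrogens = 14.

14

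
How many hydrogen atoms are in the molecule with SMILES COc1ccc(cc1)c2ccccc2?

Hydrogens are implicit in SMILES; fill each atom to its normal valence:
  9 × C (aromatic): 1 H each → 9
  3 × C (aromatic): no H
  1 × C: 3 H
  1 × O: no H
  Total hydrogens = 12.

12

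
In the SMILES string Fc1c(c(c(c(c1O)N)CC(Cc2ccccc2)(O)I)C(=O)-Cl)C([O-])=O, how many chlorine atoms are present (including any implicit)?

1

The symbol for chlorine appears 1 time in the SMILES.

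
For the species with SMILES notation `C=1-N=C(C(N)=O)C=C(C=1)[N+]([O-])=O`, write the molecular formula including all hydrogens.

C6H5N3O3

Heavy atoms from the SMILES: 6 C, 3 N, 3 O.
Implicit hydrogens by atom environment:
  3 × C (aromatic): 1 H each → 3
  2 × C (aromatic): no H
  2 × O: no H
  1 × C: no H
  1 × N: 2 H
  1 × N (aromatic): no H
  1 × N (charge +1): no H
  1 × O (charge -1): no H
  Total hydrogens = 5.
Molecular formula: C6H5N3O3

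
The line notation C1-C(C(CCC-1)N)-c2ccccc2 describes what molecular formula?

C12H17N

Heavy atoms from the SMILES: 12 C, 1 N.
Implicit hydrogens by atom environment:
  5 × C (aromatic): 1 H each → 5
  4 × C: 2 H each → 8
  2 × C: 1 H each → 2
  1 × C (aromatic): no H
  1 × N: 2 H
  Total hydrogens = 17.
Molecular formula: C12H17N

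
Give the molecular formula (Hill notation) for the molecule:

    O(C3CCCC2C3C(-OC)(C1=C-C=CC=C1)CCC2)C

C18H26O2

Heavy atoms from the SMILES: 18 C, 2 O.
Implicit hydrogens by atom environment:
  6 × C: 2 H each → 12
  5 × C (aromatic): 1 H each → 5
  3 × C: 1 H each → 3
  2 × C: 3 H each → 6
  2 × O: no H
  1 × C: no H
  1 × C (aromatic): no H
  Total hydrogens = 26.
Molecular formula: C18H26O2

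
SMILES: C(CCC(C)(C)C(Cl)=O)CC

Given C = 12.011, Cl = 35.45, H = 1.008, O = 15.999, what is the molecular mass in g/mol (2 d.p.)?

Molecular formula: C9H17ClO.
M = 9×12.011 + 1×35.45 + 17×1.008 + 1×15.999 = 176.68 g/mol.

176.68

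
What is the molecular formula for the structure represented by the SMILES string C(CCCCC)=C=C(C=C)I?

Heavy atoms from the SMILES: 10 C, 1 I.
Implicit hydrogens by atom environment:
  5 × C: 2 H each → 10
  2 × C: 1 H each → 2
  2 × C: no H
  1 × C: 3 H
  1 × I: no H
  Total hydrogens = 15.
Molecular formula: C10H15I

C10H15I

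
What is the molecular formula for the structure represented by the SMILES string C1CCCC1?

Heavy atoms from the SMILES: 5 C.
Implicit hydrogens by atom environment:
  5 × C: 2 H each → 10
  Total hydrogens = 10.
Molecular formula: C5H10

C5H10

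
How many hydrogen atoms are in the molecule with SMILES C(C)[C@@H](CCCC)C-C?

Hydrogens are implicit in SMILES; fill each atom to its normal valence:
  5 × C: 2 H each → 10
  3 × C: 3 H each → 9
  1 × C: 1 H
  Total hydrogens = 20.

20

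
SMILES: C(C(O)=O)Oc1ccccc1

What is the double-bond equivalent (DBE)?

5

Molecular formula from the SMILES: C8H8O3.
DoU = (2C + 2 + N − H − X)/2 = (2·8 + 2 + 0 − 8 − 0)/2 = 10/2 = 5.
(Structurally: 1 ring(s) + 4 π bond(s) = 5.)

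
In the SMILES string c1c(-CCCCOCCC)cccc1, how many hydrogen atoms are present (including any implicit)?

Hydrogens are implicit in SMILES; fill each atom to its normal valence:
  6 × C: 2 H each → 12
  5 × C (aromatic): 1 H each → 5
  1 × C: 3 H
  1 × C (aromatic): no H
  1 × O: no H
  Total hydrogens = 20.

20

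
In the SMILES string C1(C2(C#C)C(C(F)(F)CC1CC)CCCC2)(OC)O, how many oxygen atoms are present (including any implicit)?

The symbol for oxygen appears 2 times in the SMILES.

2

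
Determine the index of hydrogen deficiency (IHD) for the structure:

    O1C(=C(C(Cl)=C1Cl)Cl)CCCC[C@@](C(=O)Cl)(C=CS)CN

5

Molecular formula from the SMILES: C13H15Cl4NO2S.
DoU = (2C + 2 + N − H − X)/2 = (2·13 + 2 + 1 − 15 − 4)/2 = 10/2 = 5.
(Structurally: 1 ring(s) + 4 π bond(s) = 5.)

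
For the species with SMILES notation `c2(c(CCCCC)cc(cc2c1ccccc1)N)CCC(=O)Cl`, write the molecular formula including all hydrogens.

Heavy atoms from the SMILES: 20 C, 1 Cl, 1 N, 1 O.
Implicit hydrogens by atom environment:
  7 × C (aromatic): 1 H each → 7
  6 × C: 2 H each → 12
  5 × C (aromatic): no H
  1 × C: 3 H
  1 × C: no H
  1 × Cl: no H
  1 × N: 2 H
  1 × O: no H
  Total hydrogens = 24.
Molecular formula: C20H24ClNO

C20H24ClNO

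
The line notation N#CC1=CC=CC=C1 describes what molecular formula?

C7H5N

Heavy atoms from the SMILES: 7 C, 1 N.
Implicit hydrogens by atom environment:
  5 × C (aromatic): 1 H each → 5
  1 × C (aromatic): no H
  1 × C: no H
  1 × N: no H
  Total hydrogens = 5.
Molecular formula: C7H5N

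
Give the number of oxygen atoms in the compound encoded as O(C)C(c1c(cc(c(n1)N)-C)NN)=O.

2

The symbol for oxygen appears 2 times in the SMILES.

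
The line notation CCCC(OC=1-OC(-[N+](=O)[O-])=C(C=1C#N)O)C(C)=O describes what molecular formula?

Heavy atoms from the SMILES: 11 C, 2 N, 6 O.
Implicit hydrogens by atom environment:
  4 × C (aromatic): no H
  3 × O: no H
  2 × C: 3 H each → 6
  2 × C: 2 H each → 4
  2 × C: no H
  1 × C: 1 H
  1 × N (charge +1): no H
  1 × N: no H
  1 × O: 1 H
  1 × O (aromatic): no H
  1 × O (charge -1): no H
  Total hydrogens = 12.
Molecular formula: C11H12N2O6

C11H12N2O6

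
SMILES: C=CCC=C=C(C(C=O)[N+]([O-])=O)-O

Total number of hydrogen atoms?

Hydrogens are implicit in SMILES; fill each atom to its normal valence:
  4 × C: 1 H each → 4
  2 × C: 2 H each → 4
  2 × C: no H
  2 × O: no H
  1 × N (charge +1): no H
  1 × O: 1 H
  1 × O (charge -1): no H
  Total hydrogens = 9.

9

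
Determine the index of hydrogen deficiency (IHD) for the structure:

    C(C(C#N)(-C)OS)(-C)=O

3

Molecular formula from the SMILES: C5H7NO2S.
DoU = (2C + 2 + N − H − X)/2 = (2·5 + 2 + 1 − 7 − 0)/2 = 6/2 = 3.
(Structurally: 0 ring(s) + 3 π bond(s) = 3.)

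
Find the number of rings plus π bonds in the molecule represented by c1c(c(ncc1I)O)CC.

Molecular formula from the SMILES: C7H8INO.
DoU = (2C + 2 + N − H − X)/2 = (2·7 + 2 + 1 − 8 − 1)/2 = 8/2 = 4.
(Structurally: 1 ring(s) + 3 π bond(s) = 4.)

4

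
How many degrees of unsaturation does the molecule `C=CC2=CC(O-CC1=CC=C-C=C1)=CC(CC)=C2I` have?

Molecular formula from the SMILES: C17H17IO.
DoU = (2C + 2 + N − H − X)/2 = (2·17 + 2 + 0 − 17 − 1)/2 = 18/2 = 9.
(Structurally: 2 ring(s) + 7 π bond(s) = 9.)

9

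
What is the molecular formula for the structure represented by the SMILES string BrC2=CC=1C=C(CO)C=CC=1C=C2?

Heavy atoms from the SMILES: 1 Br, 11 C, 1 O.
Implicit hydrogens by atom environment:
  6 × C (aromatic): 1 H each → 6
  4 × C (aromatic): no H
  1 × Br: no H
  1 × C: 2 H
  1 × O: 1 H
  Total hydrogens = 9.
Molecular formula: C11H9BrO

C11H9BrO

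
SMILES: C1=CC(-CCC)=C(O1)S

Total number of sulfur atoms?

1

The symbol for sulfur appears 1 time in the SMILES.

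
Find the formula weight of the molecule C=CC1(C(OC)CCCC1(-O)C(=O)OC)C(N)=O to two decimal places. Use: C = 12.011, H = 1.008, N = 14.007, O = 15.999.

257.29

Molecular formula: C12H19NO5.
M = 12×12.011 + 19×1.008 + 1×14.007 + 5×15.999 = 257.29 g/mol.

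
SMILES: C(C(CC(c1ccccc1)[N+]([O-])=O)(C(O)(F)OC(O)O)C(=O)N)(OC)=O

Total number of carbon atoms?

The symbol for carbon appears 14 times in the SMILES. Lowercase c denotes aromatic carbon and counts toward C.

14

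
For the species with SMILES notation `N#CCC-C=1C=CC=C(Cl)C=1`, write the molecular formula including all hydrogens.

C9H8ClN

Heavy atoms from the SMILES: 9 C, 1 Cl, 1 N.
Implicit hydrogens by atom environment:
  4 × C (aromatic): 1 H each → 4
  2 × C: 2 H each → 4
  2 × C (aromatic): no H
  1 × C: no H
  1 × Cl: no H
  1 × N: no H
  Total hydrogens = 8.
Molecular formula: C9H8ClN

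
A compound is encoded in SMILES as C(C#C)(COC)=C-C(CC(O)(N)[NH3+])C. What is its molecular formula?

C10H19N2O2+

Heavy atoms from the SMILES: 10 C, 2 N, 2 O.
Implicit hydrogens by atom environment:
  3 × C: 1 H each → 3
  3 × C: no H
  2 × C: 3 H each → 6
  2 × C: 2 H each → 4
  1 × N (charge +1): 3 H
  1 × N: 2 H
  1 × O: 1 H
  1 × O: no H
  Total hydrogens = 19.
Net charge +1.
Molecular formula: C10H19N2O2+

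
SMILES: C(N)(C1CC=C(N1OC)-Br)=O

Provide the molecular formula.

C6H9BrN2O2

Heavy atoms from the SMILES: 1 Br, 6 C, 2 N, 2 O.
Implicit hydrogens by atom environment:
  2 × C: 1 H each → 2
  2 × C: no H
  2 × O: no H
  1 × Br: no H
  1 × C: 3 H
  1 × C: 2 H
  1 × N: 2 H
  1 × N: no H
  Total hydrogens = 9.
Molecular formula: C6H9BrN2O2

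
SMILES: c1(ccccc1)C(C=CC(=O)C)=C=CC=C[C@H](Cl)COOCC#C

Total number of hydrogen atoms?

Hydrogens are implicit in SMILES; fill each atom to its normal valence:
  7 × C: 1 H each → 7
  5 × C (aromatic): 1 H each → 5
  4 × C: no H
  3 × O: no H
  2 × C: 2 H each → 4
  1 × C: 3 H
  1 × C (aromatic): no H
  1 × Cl: no H
  Total hydrogens = 19.

19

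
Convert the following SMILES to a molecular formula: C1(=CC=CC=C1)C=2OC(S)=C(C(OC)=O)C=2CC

Heavy atoms from the SMILES: 14 C, 3 O, 1 S.
Implicit hydrogens by atom environment:
  5 × C (aromatic): 1 H each → 5
  5 × C (aromatic): no H
  2 × C: 3 H each → 6
  2 × O: no H
  1 × C: 2 H
  1 × C: no H
  1 × O (aromatic): no H
  1 × S: 1 H
  Total hydrogens = 14.
Molecular formula: C14H14O3S

C14H14O3S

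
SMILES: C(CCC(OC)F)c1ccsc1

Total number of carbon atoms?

The symbol for carbon appears 9 times in the SMILES. Lowercase c denotes aromatic carbon and counts toward C.

9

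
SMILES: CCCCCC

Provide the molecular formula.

C6H14

Heavy atoms from the SMILES: 6 C.
Implicit hydrogens by atom environment:
  4 × C: 2 H each → 8
  2 × C: 3 H each → 6
  Total hydrogens = 14.
Molecular formula: C6H14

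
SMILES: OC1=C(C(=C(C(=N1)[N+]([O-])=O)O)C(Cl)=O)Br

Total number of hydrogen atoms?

Hydrogens are implicit in SMILES; fill each atom to its normal valence:
  5 × C (aromatic): no H
  2 × O: 1 H each → 2
  2 × O: no H
  1 × Br: no H
  1 × C: no H
  1 × Cl: no H
  1 × N (aromatic): no H
  1 × N (charge +1): no H
  1 × O (charge -1): no H
  Total hydrogens = 2.

2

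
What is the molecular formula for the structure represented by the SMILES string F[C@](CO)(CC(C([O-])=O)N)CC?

C7H13FNO3-

Heavy atoms from the SMILES: 7 C, 1 F, 1 N, 3 O.
Implicit hydrogens by atom environment:
  3 × C: 2 H each → 6
  2 × C: no H
  1 × C: 3 H
  1 × C: 1 H
  1 × F: no H
  1 × N: 2 H
  1 × O: 1 H
  1 × O: no H
  1 × O (charge -1): no H
  Total hydrogens = 13.
Net charge -1.
Molecular formula: C7H13FNO3-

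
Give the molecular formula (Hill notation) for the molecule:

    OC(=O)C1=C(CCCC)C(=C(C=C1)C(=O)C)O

C13H16O4

Heavy atoms from the SMILES: 13 C, 4 O.
Implicit hydrogens by atom environment:
  4 × C (aromatic): no H
  3 × C: 2 H each → 6
  2 × C: 3 H each → 6
  2 × C (aromatic): 1 H each → 2
  2 × C: no H
  2 × O: 1 H each → 2
  2 × O: no H
  Total hydrogens = 16.
Molecular formula: C13H16O4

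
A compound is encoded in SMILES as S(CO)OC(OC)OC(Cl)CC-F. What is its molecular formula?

Heavy atoms from the SMILES: 6 C, 1 Cl, 1 F, 4 O, 1 S.
Implicit hydrogens by atom environment:
  3 × C: 2 H each → 6
  3 × O: no H
  2 × C: 1 H each → 2
  1 × C: 3 H
  1 × Cl: no H
  1 × F: no H
  1 × O: 1 H
  1 × S: no H
  Total hydrogens = 12.
Molecular formula: C6H12ClFO4S

C6H12ClFO4S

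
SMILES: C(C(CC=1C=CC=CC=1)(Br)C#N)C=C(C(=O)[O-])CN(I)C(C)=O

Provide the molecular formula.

C16H15BrIN2O3-

Heavy atoms from the SMILES: 1 Br, 16 C, 1 I, 2 N, 3 O.
Implicit hydrogens by atom environment:
  5 × C (aromatic): 1 H each → 5
  5 × C: no H
  3 × C: 2 H each → 6
  2 × N: no H
  2 × O: no H
  1 × Br: no H
  1 × C: 3 H
  1 × C: 1 H
  1 × C (aromatic): no H
  1 × I: no H
  1 × O (charge -1): no H
  Total hydrogens = 15.
Net charge -1.
Molecular formula: C16H15BrIN2O3-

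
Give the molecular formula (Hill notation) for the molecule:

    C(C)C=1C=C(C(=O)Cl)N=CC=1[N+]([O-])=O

C8H7ClN2O3

Heavy atoms from the SMILES: 8 C, 1 Cl, 2 N, 3 O.
Implicit hydrogens by atom environment:
  3 × C (aromatic): no H
  2 × C (aromatic): 1 H each → 2
  2 × O: no H
  1 × C: 3 H
  1 × C: 2 H
  1 × C: no H
  1 × Cl: no H
  1 × N (aromatic): no H
  1 × N (charge +1): no H
  1 × O (charge -1): no H
  Total hydrogens = 7.
Molecular formula: C8H7ClN2O3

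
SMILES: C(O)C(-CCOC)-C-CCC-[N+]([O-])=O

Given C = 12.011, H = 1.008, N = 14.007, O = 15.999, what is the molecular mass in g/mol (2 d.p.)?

Molecular formula: C9H19NO4.
M = 9×12.011 + 19×1.008 + 1×14.007 + 4×15.999 = 205.25 g/mol.

205.25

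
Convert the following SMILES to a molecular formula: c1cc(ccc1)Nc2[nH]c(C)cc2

Heavy atoms from the SMILES: 11 C, 2 N.
Implicit hydrogens by atom environment:
  7 × C (aromatic): 1 H each → 7
  3 × C (aromatic): no H
  1 × C: 3 H
  1 × N (aromatic): 1 H
  1 × N: 1 H
  Total hydrogens = 12.
Molecular formula: C11H12N2

C11H12N2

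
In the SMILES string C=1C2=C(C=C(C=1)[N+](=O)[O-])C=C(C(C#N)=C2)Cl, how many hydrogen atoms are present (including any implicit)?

5

Hydrogens are implicit in SMILES; fill each atom to its normal valence:
  5 × C (aromatic): 1 H each → 5
  5 × C (aromatic): no H
  1 × C: no H
  1 × Cl: no H
  1 × N: no H
  1 × N (charge +1): no H
  1 × O: no H
  1 × O (charge -1): no H
  Total hydrogens = 5.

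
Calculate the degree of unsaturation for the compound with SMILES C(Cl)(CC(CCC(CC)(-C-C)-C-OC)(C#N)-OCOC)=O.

Molecular formula from the SMILES: C15H26ClNO4.
DoU = (2C + 2 + N − H − X)/2 = (2·15 + 2 + 1 − 26 − 1)/2 = 6/2 = 3.
(Structurally: 0 ring(s) + 3 π bond(s) = 3.)

3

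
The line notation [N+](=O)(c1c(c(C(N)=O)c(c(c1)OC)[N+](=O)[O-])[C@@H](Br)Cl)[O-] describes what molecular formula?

C9H7BrClN3O6

Heavy atoms from the SMILES: 1 Br, 9 C, 1 Cl, 3 N, 6 O.
Implicit hydrogens by atom environment:
  5 × C (aromatic): no H
  4 × O: no H
  2 × N (charge +1): no H
  2 × O (charge -1): no H
  1 × Br: no H
  1 × C: 3 H
  1 × C (aromatic): 1 H
  1 × C: 1 H
  1 × C: no H
  1 × Cl: no H
  1 × N: 2 H
  Total hydrogens = 7.
Molecular formula: C9H7BrClN3O6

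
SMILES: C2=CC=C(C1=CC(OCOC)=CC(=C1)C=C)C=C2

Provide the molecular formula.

Heavy atoms from the SMILES: 16 C, 2 O.
Implicit hydrogens by atom environment:
  8 × C (aromatic): 1 H each → 8
  4 × C (aromatic): no H
  2 × C: 2 H each → 4
  2 × O: no H
  1 × C: 3 H
  1 × C: 1 H
  Total hydrogens = 16.
Molecular formula: C16H16O2

C16H16O2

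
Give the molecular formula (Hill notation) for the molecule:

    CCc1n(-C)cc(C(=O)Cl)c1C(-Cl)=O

Heavy atoms from the SMILES: 9 C, 2 Cl, 1 N, 2 O.
Implicit hydrogens by atom environment:
  3 × C (aromatic): no H
  2 × C: 3 H each → 6
  2 × C: no H
  2 × Cl: no H
  2 × O: no H
  1 × C: 2 H
  1 × C (aromatic): 1 H
  1 × N (aromatic): no H
  Total hydrogens = 9.
Molecular formula: C9H9Cl2NO2

C9H9Cl2NO2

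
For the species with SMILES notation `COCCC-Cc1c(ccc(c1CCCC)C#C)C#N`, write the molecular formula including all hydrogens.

C18H23NO

Heavy atoms from the SMILES: 18 C, 1 N, 1 O.
Implicit hydrogens by atom environment:
  7 × C: 2 H each → 14
  4 × C (aromatic): no H
  2 × C: 3 H each → 6
  2 × C (aromatic): 1 H each → 2
  2 × C: no H
  1 × C: 1 H
  1 × N: no H
  1 × O: no H
  Total hydrogens = 23.
Molecular formula: C18H23NO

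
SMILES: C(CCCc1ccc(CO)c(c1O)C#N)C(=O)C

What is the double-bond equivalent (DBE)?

7

Molecular formula from the SMILES: C14H17NO3.
DoU = (2C + 2 + N − H − X)/2 = (2·14 + 2 + 1 − 17 − 0)/2 = 14/2 = 7.
(Structurally: 1 ring(s) + 6 π bond(s) = 7.)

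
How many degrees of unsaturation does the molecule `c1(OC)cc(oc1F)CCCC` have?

3

Molecular formula from the SMILES: C9H13FO2.
DoU = (2C + 2 + N − H − X)/2 = (2·9 + 2 + 0 − 13 − 1)/2 = 6/2 = 3.
(Structurally: 1 ring(s) + 2 π bond(s) = 3.)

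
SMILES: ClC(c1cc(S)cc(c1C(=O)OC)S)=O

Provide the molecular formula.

C9H7ClO3S2

Heavy atoms from the SMILES: 9 C, 1 Cl, 3 O, 2 S.
Implicit hydrogens by atom environment:
  4 × C (aromatic): no H
  3 × O: no H
  2 × C (aromatic): 1 H each → 2
  2 × C: no H
  2 × S: 1 H each → 2
  1 × C: 3 H
  1 × Cl: no H
  Total hydrogens = 7.
Molecular formula: C9H7ClO3S2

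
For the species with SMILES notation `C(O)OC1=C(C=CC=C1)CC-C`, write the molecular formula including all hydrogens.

C10H14O2

Heavy atoms from the SMILES: 10 C, 2 O.
Implicit hydrogens by atom environment:
  4 × C (aromatic): 1 H each → 4
  3 × C: 2 H each → 6
  2 × C (aromatic): no H
  1 × C: 3 H
  1 × O: 1 H
  1 × O: no H
  Total hydrogens = 14.
Molecular formula: C10H14O2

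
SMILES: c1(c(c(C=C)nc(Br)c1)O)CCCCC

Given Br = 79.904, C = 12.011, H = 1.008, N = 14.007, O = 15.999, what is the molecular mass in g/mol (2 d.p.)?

270.17

Molecular formula: C12H16BrNO.
M = 1×79.904 + 12×12.011 + 16×1.008 + 1×14.007 + 1×15.999 = 270.17 g/mol.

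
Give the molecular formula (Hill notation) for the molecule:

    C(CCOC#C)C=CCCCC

Heavy atoms from the SMILES: 11 C, 1 O.
Implicit hydrogens by atom environment:
  6 × C: 2 H each → 12
  3 × C: 1 H each → 3
  1 × C: 3 H
  1 × C: no H
  1 × O: no H
  Total hydrogens = 18.
Molecular formula: C11H18O

C11H18O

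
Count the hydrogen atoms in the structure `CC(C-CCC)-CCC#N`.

17

Hydrogens are implicit in SMILES; fill each atom to its normal valence:
  5 × C: 2 H each → 10
  2 × C: 3 H each → 6
  1 × C: 1 H
  1 × C: no H
  1 × N: no H
  Total hydrogens = 17.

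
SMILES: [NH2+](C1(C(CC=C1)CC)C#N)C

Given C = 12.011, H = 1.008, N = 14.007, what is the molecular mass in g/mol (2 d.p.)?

151.23

Molecular formula: C9H15N2+.
M = 9×12.011 + 15×1.008 + 2×14.007 = 151.23 g/mol.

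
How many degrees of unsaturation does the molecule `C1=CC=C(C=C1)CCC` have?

4

Molecular formula from the SMILES: C9H12.
DoU = (2C + 2 + N − H − X)/2 = (2·9 + 2 + 0 − 12 − 0)/2 = 8/2 = 4.
(Structurally: 1 ring(s) + 3 π bond(s) = 4.)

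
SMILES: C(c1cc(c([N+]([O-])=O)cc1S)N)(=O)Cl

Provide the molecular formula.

C7H5ClN2O3S

Heavy atoms from the SMILES: 7 C, 1 Cl, 2 N, 3 O, 1 S.
Implicit hydrogens by atom environment:
  4 × C (aromatic): no H
  2 × C (aromatic): 1 H each → 2
  2 × O: no H
  1 × C: no H
  1 × Cl: no H
  1 × N: 2 H
  1 × N (charge +1): no H
  1 × O (charge -1): no H
  1 × S: 1 H
  Total hydrogens = 5.
Molecular formula: C7H5ClN2O3S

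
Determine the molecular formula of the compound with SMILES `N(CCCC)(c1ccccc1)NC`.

C11H18N2

Heavy atoms from the SMILES: 11 C, 2 N.
Implicit hydrogens by atom environment:
  5 × C (aromatic): 1 H each → 5
  3 × C: 2 H each → 6
  2 × C: 3 H each → 6
  1 × C (aromatic): no H
  1 × N: 1 H
  1 × N: no H
  Total hydrogens = 18.
Molecular formula: C11H18N2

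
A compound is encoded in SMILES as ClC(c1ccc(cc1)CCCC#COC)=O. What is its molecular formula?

C13H13ClO2

Heavy atoms from the SMILES: 13 C, 1 Cl, 2 O.
Implicit hydrogens by atom environment:
  4 × C (aromatic): 1 H each → 4
  3 × C: 2 H each → 6
  3 × C: no H
  2 × C (aromatic): no H
  2 × O: no H
  1 × C: 3 H
  1 × Cl: no H
  Total hydrogens = 13.
Molecular formula: C13H13ClO2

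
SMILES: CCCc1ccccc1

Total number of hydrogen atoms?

Hydrogens are implicit in SMILES; fill each atom to its normal valence:
  5 × C (aromatic): 1 H each → 5
  2 × C: 2 H each → 4
  1 × C: 3 H
  1 × C (aromatic): no H
  Total hydrogens = 12.

12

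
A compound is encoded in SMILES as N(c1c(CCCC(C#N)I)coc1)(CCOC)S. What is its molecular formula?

C12H17IN2O2S

Heavy atoms from the SMILES: 12 C, 1 I, 2 N, 2 O, 1 S.
Implicit hydrogens by atom environment:
  5 × C: 2 H each → 10
  2 × C (aromatic): 1 H each → 2
  2 × C (aromatic): no H
  2 × N: no H
  1 × C: 3 H
  1 × C: 1 H
  1 × C: no H
  1 × I: no H
  1 × O (aromatic): no H
  1 × O: no H
  1 × S: 1 H
  Total hydrogens = 17.
Molecular formula: C12H17IN2O2S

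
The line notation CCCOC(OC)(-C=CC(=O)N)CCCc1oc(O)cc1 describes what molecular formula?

C15H23NO5

Heavy atoms from the SMILES: 15 C, 1 N, 5 O.
Implicit hydrogens by atom environment:
  5 × C: 2 H each → 10
  3 × O: no H
  2 × C: 3 H each → 6
  2 × C (aromatic): 1 H each → 2
  2 × C: 1 H each → 2
  2 × C (aromatic): no H
  2 × C: no H
  1 × N: 2 H
  1 × O: 1 H
  1 × O (aromatic): no H
  Total hydrogens = 23.
Molecular formula: C15H23NO5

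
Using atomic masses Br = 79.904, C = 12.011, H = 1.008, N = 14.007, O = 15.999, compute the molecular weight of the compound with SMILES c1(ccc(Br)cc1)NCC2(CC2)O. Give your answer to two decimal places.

242.12

Molecular formula: C10H12BrNO.
M = 1×79.904 + 10×12.011 + 12×1.008 + 1×14.007 + 1×15.999 = 242.12 g/mol.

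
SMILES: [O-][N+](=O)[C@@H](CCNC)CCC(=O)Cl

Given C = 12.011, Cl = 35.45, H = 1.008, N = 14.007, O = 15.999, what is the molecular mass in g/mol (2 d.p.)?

Molecular formula: C7H13ClN2O3.
M = 7×12.011 + 1×35.45 + 13×1.008 + 2×14.007 + 3×15.999 = 208.64 g/mol.

208.64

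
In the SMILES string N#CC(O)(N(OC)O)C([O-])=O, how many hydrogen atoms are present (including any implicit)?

5

Hydrogens are implicit in SMILES; fill each atom to its normal valence:
  3 × C: no H
  2 × N: no H
  2 × O: 1 H each → 2
  2 × O: no H
  1 × C: 3 H
  1 × O (charge -1): no H
  Total hydrogens = 5.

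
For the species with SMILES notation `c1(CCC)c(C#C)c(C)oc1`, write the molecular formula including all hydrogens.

Heavy atoms from the SMILES: 10 C, 1 O.
Implicit hydrogens by atom environment:
  3 × C (aromatic): no H
  2 × C: 3 H each → 6
  2 × C: 2 H each → 4
  1 × C (aromatic): 1 H
  1 × C: 1 H
  1 × C: no H
  1 × O (aromatic): no H
  Total hydrogens = 12.
Molecular formula: C10H12O

C10H12O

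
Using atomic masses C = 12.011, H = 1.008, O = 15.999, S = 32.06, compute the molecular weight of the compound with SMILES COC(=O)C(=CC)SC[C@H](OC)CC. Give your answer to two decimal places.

Molecular formula: C10H18O3S.
M = 10×12.011 + 18×1.008 + 3×15.999 + 1×32.06 = 218.31 g/mol.

218.31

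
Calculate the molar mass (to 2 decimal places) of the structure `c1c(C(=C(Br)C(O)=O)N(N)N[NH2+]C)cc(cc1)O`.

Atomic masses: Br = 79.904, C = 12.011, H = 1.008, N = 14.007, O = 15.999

318.15

Molecular formula: C10H14BrN4O3+.
M = 1×79.904 + 10×12.011 + 14×1.008 + 4×14.007 + 3×15.999 = 318.15 g/mol.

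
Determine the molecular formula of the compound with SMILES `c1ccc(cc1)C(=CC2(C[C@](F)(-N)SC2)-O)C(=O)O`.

Heavy atoms from the SMILES: 13 C, 1 F, 1 N, 3 O, 1 S.
Implicit hydrogens by atom environment:
  5 × C (aromatic): 1 H each → 5
  4 × C: no H
  2 × C: 2 H each → 4
  2 × O: 1 H each → 2
  1 × C: 1 H
  1 × C (aromatic): no H
  1 × F: no H
  1 × N: 2 H
  1 × O: no H
  1 × S: no H
  Total hydrogens = 14.
Molecular formula: C13H14FNO3S

C13H14FNO3S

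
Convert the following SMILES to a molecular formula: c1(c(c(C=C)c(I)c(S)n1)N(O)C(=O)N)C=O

C9H8IN3O3S

Heavy atoms from the SMILES: 9 C, 1 I, 3 N, 3 O, 1 S.
Implicit hydrogens by atom environment:
  5 × C (aromatic): no H
  2 × C: 1 H each → 2
  2 × O: no H
  1 × C: 2 H
  1 × C: no H
  1 × I: no H
  1 × N: 2 H
  1 × N (aromatic): no H
  1 × N: no H
  1 × O: 1 H
  1 × S: 1 H
  Total hydrogens = 8.
Molecular formula: C9H8IN3O3S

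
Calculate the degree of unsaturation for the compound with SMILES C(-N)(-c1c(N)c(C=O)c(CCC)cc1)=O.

Molecular formula from the SMILES: C11H14N2O2.
DoU = (2C + 2 + N − H − X)/2 = (2·11 + 2 + 2 − 14 − 0)/2 = 12/2 = 6.
(Structurally: 1 ring(s) + 5 π bond(s) = 6.)

6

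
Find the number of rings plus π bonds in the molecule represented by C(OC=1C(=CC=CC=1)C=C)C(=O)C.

Molecular formula from the SMILES: C11H12O2.
DoU = (2C + 2 + N − H − X)/2 = (2·11 + 2 + 0 − 12 − 0)/2 = 12/2 = 6.
(Structurally: 1 ring(s) + 5 π bond(s) = 6.)

6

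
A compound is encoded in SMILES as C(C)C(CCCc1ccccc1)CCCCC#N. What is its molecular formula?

Heavy atoms from the SMILES: 17 C, 1 N.
Implicit hydrogens by atom environment:
  8 × C: 2 H each → 16
  5 × C (aromatic): 1 H each → 5
  1 × C: 3 H
  1 × C: 1 H
  1 × C: no H
  1 × C (aromatic): no H
  1 × N: no H
  Total hydrogens = 25.
Molecular formula: C17H25N

C17H25N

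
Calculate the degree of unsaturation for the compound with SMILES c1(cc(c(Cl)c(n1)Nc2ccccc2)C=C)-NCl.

Molecular formula from the SMILES: C13H11Cl2N3.
DoU = (2C + 2 + N − H − X)/2 = (2·13 + 2 + 3 − 11 − 2)/2 = 18/2 = 9.
(Structurally: 2 ring(s) + 7 π bond(s) = 9.)

9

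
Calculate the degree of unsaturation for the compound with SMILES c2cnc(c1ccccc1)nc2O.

8

Molecular formula from the SMILES: C10H8N2O.
DoU = (2C + 2 + N − H − X)/2 = (2·10 + 2 + 2 − 8 − 0)/2 = 16/2 = 8.
(Structurally: 2 ring(s) + 6 π bond(s) = 8.)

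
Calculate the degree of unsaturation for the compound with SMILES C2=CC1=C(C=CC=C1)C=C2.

Molecular formula from the SMILES: C10H8.
DoU = (2C + 2 + N − H − X)/2 = (2·10 + 2 + 0 − 8 − 0)/2 = 14/2 = 7.
(Structurally: 2 ring(s) + 5 π bond(s) = 7.)

7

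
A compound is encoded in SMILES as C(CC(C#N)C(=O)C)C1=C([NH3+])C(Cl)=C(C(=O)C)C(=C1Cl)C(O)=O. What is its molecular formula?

Heavy atoms from the SMILES: 15 C, 2 Cl, 2 N, 4 O.
Implicit hydrogens by atom environment:
  6 × C (aromatic): no H
  4 × C: no H
  3 × O: no H
  2 × C: 3 H each → 6
  2 × C: 2 H each → 4
  2 × Cl: no H
  1 × C: 1 H
  1 × N (charge +1): 3 H
  1 × N: no H
  1 × O: 1 H
  Total hydrogens = 15.
Net charge +1.
Molecular formula: C15H15Cl2N2O4+

C15H15Cl2N2O4+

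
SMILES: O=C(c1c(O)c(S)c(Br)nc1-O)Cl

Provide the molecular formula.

Heavy atoms from the SMILES: 1 Br, 6 C, 1 Cl, 1 N, 3 O, 1 S.
Implicit hydrogens by atom environment:
  5 × C (aromatic): no H
  2 × O: 1 H each → 2
  1 × Br: no H
  1 × C: no H
  1 × Cl: no H
  1 × N (aromatic): no H
  1 × O: no H
  1 × S: 1 H
  Total hydrogens = 3.
Molecular formula: C6H3BrClNO3S

C6H3BrClNO3S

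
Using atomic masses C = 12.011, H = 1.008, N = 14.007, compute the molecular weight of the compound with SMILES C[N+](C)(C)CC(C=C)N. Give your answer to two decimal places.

Molecular formula: C7H17N2+.
M = 7×12.011 + 17×1.008 + 2×14.007 = 129.23 g/mol.

129.23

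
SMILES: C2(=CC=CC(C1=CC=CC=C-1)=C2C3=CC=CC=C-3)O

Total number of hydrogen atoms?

14

Hydrogens are implicit in SMILES; fill each atom to its normal valence:
  13 × C (aromatic): 1 H each → 13
  5 × C (aromatic): no H
  1 × O: 1 H
  Total hydrogens = 14.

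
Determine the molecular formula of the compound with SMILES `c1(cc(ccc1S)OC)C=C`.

Heavy atoms from the SMILES: 9 C, 1 O, 1 S.
Implicit hydrogens by atom environment:
  3 × C (aromatic): 1 H each → 3
  3 × C (aromatic): no H
  1 × C: 3 H
  1 × C: 2 H
  1 × C: 1 H
  1 × O: no H
  1 × S: 1 H
  Total hydrogens = 10.
Molecular formula: C9H10OS

C9H10OS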